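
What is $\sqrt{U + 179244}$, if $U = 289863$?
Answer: $3 \sqrt{52123} \approx 684.91$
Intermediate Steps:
$\sqrt{U + 179244} = \sqrt{289863 + 179244} = \sqrt{469107} = 3 \sqrt{52123}$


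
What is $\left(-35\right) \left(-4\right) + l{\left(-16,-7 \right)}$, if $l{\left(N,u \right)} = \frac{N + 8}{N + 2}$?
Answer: $\frac{984}{7} \approx 140.57$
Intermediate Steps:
$l{\left(N,u \right)} = \frac{8 + N}{2 + N}$
$\left(-35\right) \left(-4\right) + l{\left(-16,-7 \right)} = \left(-35\right) \left(-4\right) + \frac{8 - 16}{2 - 16} = 140 + \frac{1}{-14} \left(-8\right) = 140 - - \frac{4}{7} = 140 + \frac{4}{7} = \frac{984}{7}$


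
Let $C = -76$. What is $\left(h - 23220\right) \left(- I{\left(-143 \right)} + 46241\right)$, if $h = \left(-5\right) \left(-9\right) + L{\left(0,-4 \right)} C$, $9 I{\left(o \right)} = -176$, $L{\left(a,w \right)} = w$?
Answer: $- \frac{9522226495}{9} \approx -1.058 \cdot 10^{9}$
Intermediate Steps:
$I{\left(o \right)} = - \frac{176}{9}$ ($I{\left(o \right)} = \frac{1}{9} \left(-176\right) = - \frac{176}{9}$)
$h = 349$ ($h = \left(-5\right) \left(-9\right) - -304 = 45 + 304 = 349$)
$\left(h - 23220\right) \left(- I{\left(-143 \right)} + 46241\right) = \left(349 - 23220\right) \left(\left(-1\right) \left(- \frac{176}{9}\right) + 46241\right) = - 22871 \left(\frac{176}{9} + 46241\right) = \left(-22871\right) \frac{416345}{9} = - \frac{9522226495}{9}$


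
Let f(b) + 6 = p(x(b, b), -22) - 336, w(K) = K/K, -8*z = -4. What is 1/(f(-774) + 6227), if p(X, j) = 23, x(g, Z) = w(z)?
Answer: 1/5908 ≈ 0.00016926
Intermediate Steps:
z = 1/2 (z = -1/8*(-4) = 1/2 ≈ 0.50000)
w(K) = 1
x(g, Z) = 1
f(b) = -319 (f(b) = -6 + (23 - 336) = -6 - 313 = -319)
1/(f(-774) + 6227) = 1/(-319 + 6227) = 1/5908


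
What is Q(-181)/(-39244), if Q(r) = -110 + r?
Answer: 291/39244 ≈ 0.0074151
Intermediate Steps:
Q(-181)/(-39244) = (-110 - 181)/(-39244) = -291*(-1/39244) = 291/39244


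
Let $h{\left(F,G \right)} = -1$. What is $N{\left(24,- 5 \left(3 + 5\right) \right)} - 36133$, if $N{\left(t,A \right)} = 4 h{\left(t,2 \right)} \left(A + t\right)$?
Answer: $-36069$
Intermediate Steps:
$N{\left(t,A \right)} = - 4 A - 4 t$ ($N{\left(t,A \right)} = 4 \left(-1\right) \left(A + t\right) = - 4 \left(A + t\right) = - 4 A - 4 t$)
$N{\left(24,- 5 \left(3 + 5\right) \right)} - 36133 = \left(- 4 \left(- 5 \left(3 + 5\right)\right) - 96\right) - 36133 = \left(- 4 \left(\left(-5\right) 8\right) - 96\right) - 36133 = \left(\left(-4\right) \left(-40\right) - 96\right) - 36133 = \left(160 - 96\right) - 36133 = 64 - 36133 = -36069$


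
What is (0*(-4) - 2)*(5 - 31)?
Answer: 52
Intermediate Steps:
(0*(-4) - 2)*(5 - 31) = (0 - 2)*(-26) = -2*(-26) = 52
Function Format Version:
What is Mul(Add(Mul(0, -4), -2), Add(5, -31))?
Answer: 52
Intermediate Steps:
Mul(Add(Mul(0, -4), -2), Add(5, -31)) = Mul(Add(0, -2), -26) = Mul(-2, -26) = 52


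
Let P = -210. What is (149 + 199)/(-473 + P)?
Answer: -348/683 ≈ -0.50952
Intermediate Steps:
(149 + 199)/(-473 + P) = (149 + 199)/(-473 - 210) = 348/(-683) = 348*(-1/683) = -348/683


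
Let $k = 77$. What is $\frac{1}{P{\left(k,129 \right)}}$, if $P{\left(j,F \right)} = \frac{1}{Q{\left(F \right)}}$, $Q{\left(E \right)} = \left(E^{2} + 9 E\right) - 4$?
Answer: $17798$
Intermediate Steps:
$Q{\left(E \right)} = -4 + E^{2} + 9 E$
$P{\left(j,F \right)} = \frac{1}{-4 + F^{2} + 9 F}$
$\frac{1}{P{\left(k,129 \right)}} = \frac{1}{\frac{1}{-4 + 129^{2} + 9 \cdot 129}} = \frac{1}{\frac{1}{-4 + 16641 + 1161}} = \frac{1}{\frac{1}{17798}} = 17798$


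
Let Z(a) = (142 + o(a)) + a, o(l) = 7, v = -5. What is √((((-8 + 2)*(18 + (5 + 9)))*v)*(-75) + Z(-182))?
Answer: I*√72033 ≈ 268.39*I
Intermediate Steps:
Z(a) = 149 + a (Z(a) = (142 + 7) + a = 149 + a)
√((((-8 + 2)*(18 + (5 + 9)))*v)*(-75) + Z(-182)) = √((((-8 + 2)*(18 + (5 + 9)))*(-5))*(-75) + (149 - 182)) = √((-6*(18 + 14)*(-5))*(-75) - 33) = √((-6*32*(-5))*(-75) - 33) = √(-192*(-5)*(-75) - 33) = √(960*(-75) - 33) = √(-72000 - 33) = √(-72033) = I*√72033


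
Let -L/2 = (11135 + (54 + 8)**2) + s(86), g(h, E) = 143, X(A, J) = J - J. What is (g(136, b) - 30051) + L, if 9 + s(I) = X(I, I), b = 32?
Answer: -59848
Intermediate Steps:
X(A, J) = 0
s(I) = -9 (s(I) = -9 + 0 = -9)
L = -29940 (L = -2*((11135 + (54 + 8)**2) - 9) = -2*((11135 + 62**2) - 9) = -2*((11135 + 3844) - 9) = -2*(14979 - 9) = -2*14970 = -29940)
(g(136, b) - 30051) + L = (143 - 30051) - 29940 = -29908 - 29940 = -59848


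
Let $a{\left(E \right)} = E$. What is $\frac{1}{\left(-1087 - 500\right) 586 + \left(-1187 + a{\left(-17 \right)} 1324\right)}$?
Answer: $- \frac{1}{953677} \approx -1.0486 \cdot 10^{-6}$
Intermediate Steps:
$\frac{1}{\left(-1087 - 500\right) 586 + \left(-1187 + a{\left(-17 \right)} 1324\right)} = \frac{1}{\left(-1087 - 500\right) 586 - 23695} = \frac{1}{\left(-1587\right) 586 - 23695} = \frac{1}{-929982 - 23695} = \frac{1}{-953677} = - \frac{1}{953677}$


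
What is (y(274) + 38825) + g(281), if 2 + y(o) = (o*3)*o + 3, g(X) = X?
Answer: 264335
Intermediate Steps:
y(o) = 1 + 3*o² (y(o) = -2 + ((o*3)*o + 3) = -2 + ((3*o)*o + 3) = -2 + (3*o² + 3) = -2 + (3 + 3*o²) = 1 + 3*o²)
(y(274) + 38825) + g(281) = ((1 + 3*274²) + 38825) + 281 = ((1 + 3*75076) + 38825) + 281 = ((1 + 225228) + 38825) + 281 = (225229 + 38825) + 281 = 264054 + 281 = 264335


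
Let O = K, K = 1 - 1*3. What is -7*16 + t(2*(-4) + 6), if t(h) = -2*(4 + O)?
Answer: -116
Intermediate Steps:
K = -2 (K = 1 - 3 = -2)
O = -2
t(h) = -4 (t(h) = -2*(4 - 2) = -2*2 = -4)
-7*16 + t(2*(-4) + 6) = -7*16 - 4 = -112 - 4 = -116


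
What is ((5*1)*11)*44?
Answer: 2420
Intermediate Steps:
((5*1)*11)*44 = (5*11)*44 = 55*44 = 2420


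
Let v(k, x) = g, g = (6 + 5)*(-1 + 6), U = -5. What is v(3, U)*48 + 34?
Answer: 2674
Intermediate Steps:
g = 55 (g = 11*5 = 55)
v(k, x) = 55
v(3, U)*48 + 34 = 55*48 + 34 = 2640 + 34 = 2674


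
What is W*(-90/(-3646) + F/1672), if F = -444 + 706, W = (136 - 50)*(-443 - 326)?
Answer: -9140810011/762014 ≈ -11996.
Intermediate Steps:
W = -66134 (W = 86*(-769) = -66134)
F = 262
W*(-90/(-3646) + F/1672) = -66134*(-90/(-3646) + 262/1672) = -66134*(-90*(-1/3646) + 262*(1/1672)) = -66134*(45/1823 + 131/836) = -66134*276433/1524028 = -9140810011/762014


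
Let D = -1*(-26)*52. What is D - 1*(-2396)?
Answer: 3748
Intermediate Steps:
D = 1352 (D = 26*52 = 1352)
D - 1*(-2396) = 1352 - 1*(-2396) = 1352 + 2396 = 3748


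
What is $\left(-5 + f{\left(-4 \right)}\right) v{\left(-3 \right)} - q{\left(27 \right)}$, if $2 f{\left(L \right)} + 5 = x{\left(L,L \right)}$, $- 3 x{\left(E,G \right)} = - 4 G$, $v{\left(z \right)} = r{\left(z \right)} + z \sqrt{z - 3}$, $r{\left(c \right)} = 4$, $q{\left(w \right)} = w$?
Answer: $- \frac{203}{3} + \frac{61 i \sqrt{6}}{2} \approx -67.667 + 74.709 i$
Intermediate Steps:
$v{\left(z \right)} = 4 + z \sqrt{-3 + z}$ ($v{\left(z \right)} = 4 + z \sqrt{z - 3} = 4 + z \sqrt{-3 + z}$)
$x{\left(E,G \right)} = \frac{4 G}{3}$ ($x{\left(E,G \right)} = - \frac{\left(-4\right) G}{3} = \frac{4 G}{3}$)
$f{\left(L \right)} = - \frac{5}{2} + \frac{2 L}{3}$ ($f{\left(L \right)} = - \frac{5}{2} + \frac{\frac{4}{3} L}{2} = - \frac{5}{2} + \frac{2 L}{3}$)
$\left(-5 + f{\left(-4 \right)}\right) v{\left(-3 \right)} - q{\left(27 \right)} = \left(-5 + \left(- \frac{5}{2} + \frac{2}{3} \left(-4\right)\right)\right) \left(4 - 3 \sqrt{-3 - 3}\right) - 27 = \left(-5 - \frac{31}{6}\right) \left(4 - 3 \sqrt{-6}\right) - 27 = \left(-5 - \frac{31}{6}\right) \left(4 - 3 i \sqrt{6}\right) - 27 = - \frac{61 \left(4 - 3 i \sqrt{6}\right)}{6} - 27 = \left(- \frac{122}{3} + \frac{61 i \sqrt{6}}{2}\right) - 27 = - \frac{203}{3} + \frac{61 i \sqrt{6}}{2}$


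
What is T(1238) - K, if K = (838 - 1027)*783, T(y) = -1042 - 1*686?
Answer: 146259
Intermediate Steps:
T(y) = -1728 (T(y) = -1042 - 686 = -1728)
K = -147987 (K = -189*783 = -147987)
T(1238) - K = -1728 - 1*(-147987) = -1728 + 147987 = 146259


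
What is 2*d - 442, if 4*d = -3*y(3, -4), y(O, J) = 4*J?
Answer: -418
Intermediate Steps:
d = 12 (d = (-12*(-4))/4 = (-3*(-16))/4 = (¼)*48 = 12)
2*d - 442 = 2*12 - 442 = 24 - 442 = -418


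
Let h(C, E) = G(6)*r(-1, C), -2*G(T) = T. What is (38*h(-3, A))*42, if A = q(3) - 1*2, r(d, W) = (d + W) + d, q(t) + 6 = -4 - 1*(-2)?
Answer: 23940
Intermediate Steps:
q(t) = -8 (q(t) = -6 + (-4 - 1*(-2)) = -6 + (-4 + 2) = -6 - 2 = -8)
G(T) = -T/2
r(d, W) = W + 2*d (r(d, W) = (W + d) + d = W + 2*d)
A = -10 (A = -8 - 1*2 = -8 - 2 = -10)
h(C, E) = 6 - 3*C (h(C, E) = (-½*6)*(C + 2*(-1)) = -3*(C - 2) = -3*(-2 + C) = 6 - 3*C)
(38*h(-3, A))*42 = (38*(6 - 3*(-3)))*42 = (38*(6 + 9))*42 = (38*15)*42 = 570*42 = 23940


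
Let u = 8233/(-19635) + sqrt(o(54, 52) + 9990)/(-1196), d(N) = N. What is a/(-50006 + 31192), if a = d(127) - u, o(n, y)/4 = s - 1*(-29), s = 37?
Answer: -1250939/184706445 - sqrt(10254)/22501544 ≈ -0.0067771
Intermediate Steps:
o(n, y) = 264 (o(n, y) = 4*(37 - 1*(-29)) = 4*(37 + 29) = 4*66 = 264)
u = -8233/19635 - sqrt(10254)/1196 (u = 8233/(-19635) + sqrt(264 + 9990)/(-1196) = 8233*(-1/19635) + sqrt(10254)*(-1/1196) = -8233/19635 - sqrt(10254)/1196 ≈ -0.50397)
a = 2501878/19635 + sqrt(10254)/1196 (a = 127 - (-8233/19635 - sqrt(10254)/1196) = 127 + (8233/19635 + sqrt(10254)/1196) = 2501878/19635 + sqrt(10254)/1196 ≈ 127.50)
a/(-50006 + 31192) = (2501878/19635 + sqrt(10254)/1196)/(-50006 + 31192) = (2501878/19635 + sqrt(10254)/1196)/(-18814) = (2501878/19635 + sqrt(10254)/1196)*(-1/18814) = -1250939/184706445 - sqrt(10254)/22501544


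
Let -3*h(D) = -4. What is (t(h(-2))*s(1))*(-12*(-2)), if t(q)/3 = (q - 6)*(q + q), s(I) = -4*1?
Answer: 3584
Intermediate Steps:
s(I) = -4
h(D) = 4/3 (h(D) = -1/3*(-4) = 4/3)
t(q) = 6*q*(-6 + q) (t(q) = 3*((q - 6)*(q + q)) = 3*((-6 + q)*(2*q)) = 3*(2*q*(-6 + q)) = 6*q*(-6 + q))
(t(h(-2))*s(1))*(-12*(-2)) = ((6*(4/3)*(-6 + 4/3))*(-4))*(-12*(-2)) = ((6*(4/3)*(-14/3))*(-4))*24 = -112/3*(-4)*24 = (448/3)*24 = 3584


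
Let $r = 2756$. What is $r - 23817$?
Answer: $-21061$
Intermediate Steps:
$r - 23817 = 2756 - 23817 = -21061$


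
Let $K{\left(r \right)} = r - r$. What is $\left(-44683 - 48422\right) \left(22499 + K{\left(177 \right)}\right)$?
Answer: $-2094769395$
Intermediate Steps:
$K{\left(r \right)} = 0$
$\left(-44683 - 48422\right) \left(22499 + K{\left(177 \right)}\right) = \left(-44683 - 48422\right) \left(22499 + 0\right) = \left(-93105\right) 22499 = -2094769395$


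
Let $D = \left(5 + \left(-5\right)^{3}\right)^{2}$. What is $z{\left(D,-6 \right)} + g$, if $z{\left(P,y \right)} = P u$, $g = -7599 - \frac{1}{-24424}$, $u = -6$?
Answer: $- \frac{2295831575}{24424} \approx -93999.0$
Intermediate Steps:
$g = - \frac{185597975}{24424}$ ($g = -7599 - - \frac{1}{24424} = -7599 + \frac{1}{24424} = - \frac{185597975}{24424} \approx -7599.0$)
$D = 14400$ ($D = \left(5 - 125\right)^{2} = \left(-120\right)^{2} = 14400$)
$z{\left(P,y \right)} = - 6 P$ ($z{\left(P,y \right)} = P \left(-6\right) = - 6 P$)
$z{\left(D,-6 \right)} + g = \left(-6\right) 14400 - \frac{185597975}{24424} = -86400 - \frac{185597975}{24424} = - \frac{2295831575}{24424}$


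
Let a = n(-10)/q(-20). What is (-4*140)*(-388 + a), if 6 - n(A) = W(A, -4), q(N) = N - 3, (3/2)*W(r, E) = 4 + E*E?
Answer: 14980000/69 ≈ 2.1710e+5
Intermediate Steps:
W(r, E) = 8/3 + 2*E²/3 (W(r, E) = 2*(4 + E*E)/3 = 2*(4 + E²)/3 = 8/3 + 2*E²/3)
q(N) = -3 + N
n(A) = -22/3 (n(A) = 6 - (8/3 + (⅔)*(-4)²) = 6 - (8/3 + (⅔)*16) = 6 - (8/3 + 32/3) = 6 - 1*40/3 = 6 - 40/3 = -22/3)
a = 22/69 (a = -22/(3*(-3 - 20)) = -22/3/(-23) = -22/3*(-1/23) = 22/69 ≈ 0.31884)
(-4*140)*(-388 + a) = (-4*140)*(-388 + 22/69) = -560*(-26750/69) = 14980000/69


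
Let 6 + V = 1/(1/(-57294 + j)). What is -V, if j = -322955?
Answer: 380255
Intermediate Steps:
V = -380255 (V = -6 + 1/(1/(-57294 - 322955)) = -6 + 1/(1/(-380249)) = -6 + 1/(-1/380249) = -6 - 380249 = -380255)
-V = -1*(-380255) = 380255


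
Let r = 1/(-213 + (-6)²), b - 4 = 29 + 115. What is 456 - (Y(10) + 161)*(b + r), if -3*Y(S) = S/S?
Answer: -12383854/531 ≈ -23322.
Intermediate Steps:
b = 148 (b = 4 + (29 + 115) = 4 + 144 = 148)
r = -1/177 (r = 1/(-213 + 36) = 1/(-177) = -1/177 ≈ -0.0056497)
Y(S) = -⅓ (Y(S) = -S/(3*S) = -⅓*1 = -⅓)
456 - (Y(10) + 161)*(b + r) = 456 - (-⅓ + 161)*(148 - 1/177) = 456 - 482*26195/(3*177) = 456 - 1*12625990/531 = 456 - 12625990/531 = -12383854/531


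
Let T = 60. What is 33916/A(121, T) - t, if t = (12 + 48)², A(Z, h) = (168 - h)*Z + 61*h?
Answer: -15046721/4182 ≈ -3598.0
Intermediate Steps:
A(Z, h) = 61*h + Z*(168 - h) (A(Z, h) = Z*(168 - h) + 61*h = 61*h + Z*(168 - h))
t = 3600 (t = 60² = 3600)
33916/A(121, T) - t = 33916/(61*60 + 168*121 - 1*121*60) - 1*3600 = 33916/(3660 + 20328 - 7260) - 3600 = 33916/16728 - 3600 = 33916*(1/16728) - 3600 = 8479/4182 - 3600 = -15046721/4182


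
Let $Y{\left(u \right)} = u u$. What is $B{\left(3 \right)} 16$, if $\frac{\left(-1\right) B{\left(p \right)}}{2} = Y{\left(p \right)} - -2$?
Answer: $-352$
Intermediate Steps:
$Y{\left(u \right)} = u^{2}$
$B{\left(p \right)} = -4 - 2 p^{2}$ ($B{\left(p \right)} = - 2 \left(p^{2} - -2\right) = - 2 \left(p^{2} + 2\right) = - 2 \left(2 + p^{2}\right) = -4 - 2 p^{2}$)
$B{\left(3 \right)} 16 = \left(-4 - 2 \cdot 3^{2}\right) 16 = \left(-4 - 18\right) 16 = \left(-22\right) 16 = -352$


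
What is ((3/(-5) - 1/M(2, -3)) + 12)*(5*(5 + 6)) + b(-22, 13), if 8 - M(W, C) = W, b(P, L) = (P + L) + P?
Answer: 3521/6 ≈ 586.83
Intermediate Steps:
b(P, L) = L + 2*P (b(P, L) = (L + P) + P = L + 2*P)
M(W, C) = 8 - W
((3/(-5) - 1/M(2, -3)) + 12)*(5*(5 + 6)) + b(-22, 13) = ((3/(-5) - 1/(8 - 1*2)) + 12)*(5*(5 + 6)) + (13 + 2*(-22)) = ((3*(-⅕) - 1/(8 - 2)) + 12)*(5*11) + (13 - 44) = ((-⅗ - 1/6) + 12)*55 - 31 = ((-⅗ - 1*⅙) + 12)*55 - 31 = ((-⅗ - ⅙) + 12)*55 - 31 = (-23/30 + 12)*55 - 31 = (337/30)*55 - 31 = 3707/6 - 31 = 3521/6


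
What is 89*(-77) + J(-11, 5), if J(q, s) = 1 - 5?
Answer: -6857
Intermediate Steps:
J(q, s) = -4
89*(-77) + J(-11, 5) = 89*(-77) - 4 = -6853 - 4 = -6857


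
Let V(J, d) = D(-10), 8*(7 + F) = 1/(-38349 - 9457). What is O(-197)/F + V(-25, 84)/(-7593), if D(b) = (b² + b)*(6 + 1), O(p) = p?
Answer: 190129051166/6775833747 ≈ 28.060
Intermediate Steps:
F = -2677137/382448 (F = -7 + 1/(8*(-38349 - 9457)) = -7 + (⅛)/(-47806) = -7 + (⅛)*(-1/47806) = -7 - 1/382448 = -2677137/382448 ≈ -7.0000)
D(b) = 7*b + 7*b² (D(b) = (b + b²)*7 = 7*b + 7*b²)
V(J, d) = 630 (V(J, d) = 7*(-10)*(1 - 10) = 7*(-10)*(-9) = 630)
O(-197)/F + V(-25, 84)/(-7593) = -197/(-2677137/382448) + 630/(-7593) = -197*(-382448/2677137) + 630*(-1/7593) = 75342256/2677137 - 210/2531 = 190129051166/6775833747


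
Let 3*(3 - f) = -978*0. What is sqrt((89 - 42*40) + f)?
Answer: 2*I*sqrt(397) ≈ 39.85*I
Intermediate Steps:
f = 3 (f = 3 - (-163)*6*0/3 = 3 - (-163)*0/3 = 3 - 1/3*0 = 3 + 0 = 3)
sqrt((89 - 42*40) + f) = sqrt((89 - 42*40) + 3) = sqrt((89 - 1680) + 3) = sqrt(-1591 + 3) = sqrt(-1588) = 2*I*sqrt(397)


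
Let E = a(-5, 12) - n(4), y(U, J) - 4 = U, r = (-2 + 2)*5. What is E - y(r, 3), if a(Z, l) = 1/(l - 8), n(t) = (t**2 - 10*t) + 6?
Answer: 57/4 ≈ 14.250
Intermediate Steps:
n(t) = 6 + t**2 - 10*t
r = 0 (r = 0*5 = 0)
a(Z, l) = 1/(-8 + l)
y(U, J) = 4 + U
E = 73/4 (E = 1/(-8 + 12) - (6 + 4**2 - 10*4) = 1/4 - (6 + 16 - 40) = 1/4 - 1*(-18) = 1/4 + 18 = 73/4 ≈ 18.250)
E - y(r, 3) = 73/4 - (4 + 0) = 73/4 - 1*4 = 73/4 - 4 = 57/4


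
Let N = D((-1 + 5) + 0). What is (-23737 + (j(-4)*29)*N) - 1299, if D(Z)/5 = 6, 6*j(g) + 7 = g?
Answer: -26631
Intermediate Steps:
j(g) = -7/6 + g/6
D(Z) = 30 (D(Z) = 5*6 = 30)
N = 30
(-23737 + (j(-4)*29)*N) - 1299 = (-23737 + ((-7/6 + (1/6)*(-4))*29)*30) - 1299 = (-23737 + ((-7/6 - 2/3)*29)*30) - 1299 = (-23737 - 11/6*29*30) - 1299 = (-23737 - 319/6*30) - 1299 = (-23737 - 1595) - 1299 = -25332 - 1299 = -26631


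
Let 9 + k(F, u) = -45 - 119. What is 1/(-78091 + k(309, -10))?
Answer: -1/78264 ≈ -1.2777e-5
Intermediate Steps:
k(F, u) = -173 (k(F, u) = -9 + (-45 - 119) = -9 - 164 = -173)
1/(-78091 + k(309, -10)) = 1/(-78091 - 173) = 1/(-78264) = -1/78264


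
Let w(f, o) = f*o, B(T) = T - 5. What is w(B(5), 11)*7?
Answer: 0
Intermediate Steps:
B(T) = -5 + T
w(B(5), 11)*7 = ((-5 + 5)*11)*7 = (0*11)*7 = 0*7 = 0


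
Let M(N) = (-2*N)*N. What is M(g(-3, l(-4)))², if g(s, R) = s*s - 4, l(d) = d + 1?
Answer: 2500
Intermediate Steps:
l(d) = 1 + d
g(s, R) = -4 + s² (g(s, R) = s² - 4 = -4 + s²)
M(N) = -2*N²
M(g(-3, l(-4)))² = (-2*(-4 + (-3)²)²)² = (-2*(-4 + 9)²)² = (-2*5²)² = (-2*25)² = (-50)² = 2500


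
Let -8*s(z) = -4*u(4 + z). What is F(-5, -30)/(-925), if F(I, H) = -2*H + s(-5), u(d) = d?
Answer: -119/1850 ≈ -0.064324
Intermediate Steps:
s(z) = 2 + z/2 (s(z) = -(-1)*(4 + z)/2 = -(-16 - 4*z)/8 = 2 + z/2)
F(I, H) = -1/2 - 2*H (F(I, H) = -2*H + (2 + (1/2)*(-5)) = -2*H + (2 - 5/2) = -2*H - 1/2 = -1/2 - 2*H)
F(-5, -30)/(-925) = (-1/2 - 2*(-30))/(-925) = (-1/2 + 60)*(-1/925) = (119/2)*(-1/925) = -119/1850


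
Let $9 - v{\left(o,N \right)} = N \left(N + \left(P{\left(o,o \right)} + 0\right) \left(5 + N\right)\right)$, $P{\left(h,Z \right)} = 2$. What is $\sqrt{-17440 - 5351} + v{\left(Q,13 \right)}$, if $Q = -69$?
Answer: $-628 + i \sqrt{22791} \approx -628.0 + 150.97 i$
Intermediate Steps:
$v{\left(o,N \right)} = 9 - N \left(10 + 3 N\right)$ ($v{\left(o,N \right)} = 9 - N \left(N + \left(2 + 0\right) \left(5 + N\right)\right) = 9 - N \left(N + 2 \left(5 + N\right)\right) = 9 - N \left(N + \left(10 + 2 N\right)\right) = 9 - N \left(10 + 3 N\right)$)
$\sqrt{-17440 - 5351} + v{\left(Q,13 \right)} = \sqrt{-17440 - 5351} - \left(121 + 507\right) = \sqrt{-22791} - 628 = i \sqrt{22791} - 628 = -628 + i \sqrt{22791}$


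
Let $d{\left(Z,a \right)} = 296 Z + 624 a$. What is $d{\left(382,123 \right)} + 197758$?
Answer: $387582$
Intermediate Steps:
$d{\left(382,123 \right)} + 197758 = \left(296 \cdot 382 + 624 \cdot 123\right) + 197758 = \left(113072 + 76752\right) + 197758 = 189824 + 197758 = 387582$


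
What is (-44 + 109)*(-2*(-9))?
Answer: 1170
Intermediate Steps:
(-44 + 109)*(-2*(-9)) = 65*18 = 1170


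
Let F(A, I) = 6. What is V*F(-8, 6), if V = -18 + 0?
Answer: -108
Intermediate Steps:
V = -18
V*F(-8, 6) = -18*6 = -108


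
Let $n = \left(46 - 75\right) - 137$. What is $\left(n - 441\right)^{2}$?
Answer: $368449$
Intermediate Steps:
$n = -166$ ($n = -29 - 137 = -166$)
$\left(n - 441\right)^{2} = \left(-166 - 441\right)^{2} = \left(-607\right)^{2} = 368449$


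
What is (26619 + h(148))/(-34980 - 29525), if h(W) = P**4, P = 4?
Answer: -5375/12901 ≈ -0.41663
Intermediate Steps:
h(W) = 256 (h(W) = 4**4 = 256)
(26619 + h(148))/(-34980 - 29525) = (26619 + 256)/(-34980 - 29525) = 26875/(-64505) = 26875*(-1/64505) = -5375/12901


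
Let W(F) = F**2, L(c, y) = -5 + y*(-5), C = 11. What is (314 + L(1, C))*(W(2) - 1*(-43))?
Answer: 11938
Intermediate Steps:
L(c, y) = -5 - 5*y
(314 + L(1, C))*(W(2) - 1*(-43)) = (314 + (-5 - 5*11))*(2**2 - 1*(-43)) = (314 + (-5 - 55))*(4 + 43) = (314 - 60)*47 = 254*47 = 11938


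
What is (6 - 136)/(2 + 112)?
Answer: -65/57 ≈ -1.1404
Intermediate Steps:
(6 - 136)/(2 + 112) = -130/114 = -130*1/114 = -65/57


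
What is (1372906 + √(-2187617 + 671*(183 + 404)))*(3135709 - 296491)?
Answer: 3897979427508 + 5678436*I*√448435 ≈ 3.898e+12 + 3.8026e+9*I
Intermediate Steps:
(1372906 + √(-2187617 + 671*(183 + 404)))*(3135709 - 296491) = (1372906 + √(-2187617 + 671*587))*2839218 = (1372906 + √(-2187617 + 393877))*2839218 = (1372906 + √(-1793740))*2839218 = (1372906 + 2*I*√448435)*2839218 = 3897979427508 + 5678436*I*√448435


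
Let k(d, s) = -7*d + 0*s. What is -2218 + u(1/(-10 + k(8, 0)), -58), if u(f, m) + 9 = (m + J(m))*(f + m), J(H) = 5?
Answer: 55955/66 ≈ 847.80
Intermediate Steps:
k(d, s) = -7*d (k(d, s) = -7*d + 0 = -7*d)
u(f, m) = -9 + (5 + m)*(f + m) (u(f, m) = -9 + (m + 5)*(f + m) = -9 + (5 + m)*(f + m))
-2218 + u(1/(-10 + k(8, 0)), -58) = -2218 + (-9 + (-58)**2 + 5/(-10 - 7*8) + 5*(-58) - 58/(-10 - 7*8)) = -2218 + (-9 + 3364 + 5/(-10 - 56) - 290 - 58/(-10 - 56)) = -2218 + (-9 + 3364 + 5/(-66) - 290 - 58/(-66)) = -2218 + (-9 + 3364 + 5*(-1/66) - 290 - 1/66*(-58)) = -2218 + (-9 + 3364 - 5/66 - 290 + 29/33) = -2218 + 202343/66 = 55955/66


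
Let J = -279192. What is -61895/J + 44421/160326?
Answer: 1240298089/2486763144 ≈ 0.49876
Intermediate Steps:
-61895/J + 44421/160326 = -61895/(-279192) + 44421/160326 = -61895*(-1/279192) + 44421*(1/160326) = 61895/279192 + 14807/53442 = 1240298089/2486763144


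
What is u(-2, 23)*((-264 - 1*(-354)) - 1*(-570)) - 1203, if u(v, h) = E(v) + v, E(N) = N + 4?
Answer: -1203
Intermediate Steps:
E(N) = 4 + N
u(v, h) = 4 + 2*v (u(v, h) = (4 + v) + v = 4 + 2*v)
u(-2, 23)*((-264 - 1*(-354)) - 1*(-570)) - 1203 = (4 + 2*(-2))*((-264 - 1*(-354)) - 1*(-570)) - 1203 = (4 - 4)*((-264 + 354) + 570) - 1203 = 0*(90 + 570) - 1203 = 0*660 - 1203 = 0 - 1203 = -1203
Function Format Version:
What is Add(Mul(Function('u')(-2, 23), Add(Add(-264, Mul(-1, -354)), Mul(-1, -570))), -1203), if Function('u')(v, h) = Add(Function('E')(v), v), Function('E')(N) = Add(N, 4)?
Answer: -1203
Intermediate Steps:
Function('E')(N) = Add(4, N)
Function('u')(v, h) = Add(4, Mul(2, v)) (Function('u')(v, h) = Add(Add(4, v), v) = Add(4, Mul(2, v)))
Add(Mul(Function('u')(-2, 23), Add(Add(-264, Mul(-1, -354)), Mul(-1, -570))), -1203) = Add(Mul(Add(4, Mul(2, -2)), Add(Add(-264, Mul(-1, -354)), Mul(-1, -570))), -1203) = Add(Mul(Add(4, -4), Add(Add(-264, 354), 570)), -1203) = Add(Mul(0, Add(90, 570)), -1203) = Add(Mul(0, 660), -1203) = Add(0, -1203) = -1203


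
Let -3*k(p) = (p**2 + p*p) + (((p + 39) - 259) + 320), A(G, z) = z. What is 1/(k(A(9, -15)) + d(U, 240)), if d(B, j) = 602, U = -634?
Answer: 3/1271 ≈ 0.0023603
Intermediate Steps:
k(p) = -100/3 - 2*p**2/3 - p/3 (k(p) = -((p**2 + p*p) + (((p + 39) - 259) + 320))/3 = -((p**2 + p**2) + (((39 + p) - 259) + 320))/3 = -(2*p**2 + ((-220 + p) + 320))/3 = -(2*p**2 + (100 + p))/3 = -(100 + p + 2*p**2)/3 = -100/3 - 2*p**2/3 - p/3)
1/(k(A(9, -15)) + d(U, 240)) = 1/((-100/3 - 2/3*(-15)**2 - 1/3*(-15)) + 602) = 1/((-100/3 - 2/3*225 + 5) + 602) = 1/((-100/3 - 150 + 5) + 602) = 1/(-535/3 + 602) = 1/(1271/3) = 3/1271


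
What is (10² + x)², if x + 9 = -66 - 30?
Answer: 25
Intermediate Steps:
x = -105 (x = -9 + (-66 - 30) = -9 - 96 = -105)
(10² + x)² = (10² - 105)² = (100 - 105)² = (-5)² = 25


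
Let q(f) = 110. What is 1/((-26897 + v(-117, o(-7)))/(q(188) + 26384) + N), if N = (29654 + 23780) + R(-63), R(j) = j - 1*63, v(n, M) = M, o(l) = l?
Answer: 13247/706157624 ≈ 1.8759e-5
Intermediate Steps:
R(j) = -63 + j (R(j) = j - 63 = -63 + j)
N = 53308 (N = (29654 + 23780) + (-63 - 63) = 53434 - 126 = 53308)
1/((-26897 + v(-117, o(-7)))/(q(188) + 26384) + N) = 1/((-26897 - 7)/(110 + 26384) + 53308) = 1/(-26904/26494 + 53308) = 1/(-26904*1/26494 + 53308) = 1/(-13452/13247 + 53308) = 1/(706157624/13247) = 13247/706157624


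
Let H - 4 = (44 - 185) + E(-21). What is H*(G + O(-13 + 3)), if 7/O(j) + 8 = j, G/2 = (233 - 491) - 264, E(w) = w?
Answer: 1485121/9 ≈ 1.6501e+5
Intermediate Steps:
G = -1044 (G = 2*((233 - 491) - 264) = 2*(-258 - 264) = 2*(-522) = -1044)
O(j) = 7/(-8 + j)
H = -158 (H = 4 + ((44 - 185) - 21) = 4 + (-141 - 21) = 4 - 162 = -158)
H*(G + O(-13 + 3)) = -158*(-1044 + 7/(-8 + (-13 + 3))) = -158*(-1044 + 7/(-8 - 10)) = -158*(-1044 + 7/(-18)) = -158*(-1044 + 7*(-1/18)) = -158*(-1044 - 7/18) = -158*(-18799/18) = 1485121/9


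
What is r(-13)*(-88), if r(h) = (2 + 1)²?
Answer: -792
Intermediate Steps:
r(h) = 9 (r(h) = 3² = 9)
r(-13)*(-88) = 9*(-88) = -792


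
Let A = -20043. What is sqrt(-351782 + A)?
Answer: 5*I*sqrt(14873) ≈ 609.77*I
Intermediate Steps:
sqrt(-351782 + A) = sqrt(-351782 - 20043) = sqrt(-371825) = 5*I*sqrt(14873)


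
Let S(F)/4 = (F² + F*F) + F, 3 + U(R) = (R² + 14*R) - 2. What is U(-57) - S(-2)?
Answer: 2422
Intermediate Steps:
U(R) = -5 + R² + 14*R (U(R) = -3 + ((R² + 14*R) - 2) = -3 + (-2 + R² + 14*R) = -5 + R² + 14*R)
S(F) = 4*F + 8*F² (S(F) = 4*((F² + F*F) + F) = 4*((F² + F²) + F) = 4*(2*F² + F) = 4*(F + 2*F²) = 4*F + 8*F²)
U(-57) - S(-2) = (-5 + (-57)² + 14*(-57)) - 4*(-2)*(1 + 2*(-2)) = (-5 + 3249 - 798) - 4*(-2)*(1 - 4) = 2446 - 4*(-2)*(-3) = 2446 - 1*24 = 2446 - 24 = 2422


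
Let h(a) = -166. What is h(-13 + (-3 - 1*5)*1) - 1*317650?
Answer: -317816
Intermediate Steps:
h(-13 + (-3 - 1*5)*1) - 1*317650 = -166 - 1*317650 = -166 - 317650 = -317816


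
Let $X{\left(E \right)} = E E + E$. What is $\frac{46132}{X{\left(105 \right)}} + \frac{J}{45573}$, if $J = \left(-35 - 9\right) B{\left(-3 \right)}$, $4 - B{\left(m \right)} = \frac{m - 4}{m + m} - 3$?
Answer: $\frac{95432588}{23055795} \approx 4.1392$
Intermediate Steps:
$B{\left(m \right)} = 7 - \frac{-4 + m}{2 m}$ ($B{\left(m \right)} = 4 - \left(\frac{m - 4}{m + m} - 3\right) = 4 - \left(\frac{-4 + m}{2 m} - 3\right) = 4 - \left(-3 + \frac{-4 + m}{2 m}\right) = 4 + \left(3 - \frac{-4 + m}{2 m}\right) = 7 - \frac{-4 + m}{2 m}$)
$X{\left(E \right)} = E + E^{2}$ ($X{\left(E \right)} = E^{2} + E = E + E^{2}$)
$J = - \frac{770}{3}$ ($J = \left(-35 - 9\right) \left(\frac{13}{2} + \frac{2}{-3}\right) = - 44 \left(\frac{13}{2} + 2 \left(- \frac{1}{3}\right)\right) = - 44 \left(\frac{13}{2} - \frac{2}{3}\right) = \left(-44\right) \frac{35}{6} = - \frac{770}{3} \approx -256.67$)
$\frac{46132}{X{\left(105 \right)}} + \frac{J}{45573} = \frac{46132}{105 \left(1 + 105\right)} - \frac{770}{3 \cdot 45573} = \frac{46132}{105 \cdot 106} - \frac{70}{12429} = \frac{46132}{11130} - \frac{70}{12429} = 46132 \cdot \frac{1}{11130} - \frac{70}{12429} = \frac{23066}{5565} - \frac{70}{12429} = \frac{95432588}{23055795}$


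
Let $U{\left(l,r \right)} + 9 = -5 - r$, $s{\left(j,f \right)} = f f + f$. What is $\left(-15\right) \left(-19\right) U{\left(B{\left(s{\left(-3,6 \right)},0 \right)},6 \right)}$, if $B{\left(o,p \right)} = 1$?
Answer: $-5700$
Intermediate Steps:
$s{\left(j,f \right)} = f + f^{2}$ ($s{\left(j,f \right)} = f^{2} + f = f + f^{2}$)
$U{\left(l,r \right)} = -14 - r$ ($U{\left(l,r \right)} = -9 - \left(5 + r\right) = -14 - r$)
$\left(-15\right) \left(-19\right) U{\left(B{\left(s{\left(-3,6 \right)},0 \right)},6 \right)} = \left(-15\right) \left(-19\right) \left(-14 - 6\right) = 285 \left(-14 - 6\right) = 285 \left(-20\right) = -5700$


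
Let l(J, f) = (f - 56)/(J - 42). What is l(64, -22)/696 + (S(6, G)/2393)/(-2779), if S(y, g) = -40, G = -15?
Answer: -86349831/16971175144 ≈ -0.0050880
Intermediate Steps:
l(J, f) = (-56 + f)/(-42 + J)
l(64, -22)/696 + (S(6, G)/2393)/(-2779) = ((-56 - 22)/(-42 + 64))/696 - 40/2393/(-2779) = (-78/22)*(1/696) - 40*1/2393*(-1/2779) = ((1/22)*(-78))*(1/696) - 40/2393*(-1/2779) = -39/11*1/696 + 40/6650147 = -13/2552 + 40/6650147 = -86349831/16971175144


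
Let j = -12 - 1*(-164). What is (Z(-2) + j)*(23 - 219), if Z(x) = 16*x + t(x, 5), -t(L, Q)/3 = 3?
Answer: -21756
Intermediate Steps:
j = 152 (j = -12 + 164 = 152)
t(L, Q) = -9 (t(L, Q) = -3*3 = -9)
Z(x) = -9 + 16*x (Z(x) = 16*x - 9 = -9 + 16*x)
(Z(-2) + j)*(23 - 219) = ((-9 + 16*(-2)) + 152)*(23 - 219) = ((-9 - 32) + 152)*(-196) = (-41 + 152)*(-196) = 111*(-196) = -21756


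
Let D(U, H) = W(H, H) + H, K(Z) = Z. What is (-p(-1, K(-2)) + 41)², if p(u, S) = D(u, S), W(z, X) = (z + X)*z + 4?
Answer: 961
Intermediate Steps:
W(z, X) = 4 + z*(X + z) (W(z, X) = (X + z)*z + 4 = z*(X + z) + 4 = 4 + z*(X + z))
D(U, H) = 4 + H + 2*H² (D(U, H) = (4 + H² + H*H) + H = (4 + H² + H²) + H = (4 + 2*H²) + H = 4 + H + 2*H²)
p(u, S) = 4 + S + 2*S²
(-p(-1, K(-2)) + 41)² = (-(4 - 2 + 2*(-2)²) + 41)² = (-(4 - 2 + 2*4) + 41)² = (-(4 - 2 + 8) + 41)² = (-1*10 + 41)² = (-10 + 41)² = 31² = 961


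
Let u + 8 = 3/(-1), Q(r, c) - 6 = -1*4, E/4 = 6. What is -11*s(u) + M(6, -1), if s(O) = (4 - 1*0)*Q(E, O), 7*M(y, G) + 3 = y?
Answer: -613/7 ≈ -87.571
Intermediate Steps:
E = 24 (E = 4*6 = 24)
Q(r, c) = 2 (Q(r, c) = 6 - 1*4 = 6 - 4 = 2)
M(y, G) = -3/7 + y/7
u = -11 (u = -8 + 3/(-1) = -8 + 3*(-1) = -8 - 3 = -11)
s(O) = 8 (s(O) = (4 - 1*0)*2 = (4 + 0)*2 = 4*2 = 8)
-11*s(u) + M(6, -1) = -11*8 + (-3/7 + (⅐)*6) = -88 + (-3/7 + 6/7) = -88 + 3/7 = -613/7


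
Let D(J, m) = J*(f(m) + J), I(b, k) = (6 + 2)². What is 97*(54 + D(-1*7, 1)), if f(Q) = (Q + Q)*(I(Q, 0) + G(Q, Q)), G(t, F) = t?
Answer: -78279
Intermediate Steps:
I(b, k) = 64 (I(b, k) = 8² = 64)
f(Q) = 2*Q*(64 + Q) (f(Q) = (Q + Q)*(64 + Q) = (2*Q)*(64 + Q) = 2*Q*(64 + Q))
D(J, m) = J*(J + 2*m*(64 + m)) (D(J, m) = J*(2*m*(64 + m) + J) = J*(J + 2*m*(64 + m)))
97*(54 + D(-1*7, 1)) = 97*(54 + (-1*7)*(-1*7 + 2*1*(64 + 1))) = 97*(54 - 7*(-7 + 2*1*65)) = 97*(54 - 7*(-7 + 130)) = 97*(54 - 7*123) = 97*(54 - 861) = 97*(-807) = -78279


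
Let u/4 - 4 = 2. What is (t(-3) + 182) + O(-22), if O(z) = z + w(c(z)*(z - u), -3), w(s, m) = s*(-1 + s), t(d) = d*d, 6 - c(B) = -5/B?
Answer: 8584821/121 ≈ 70949.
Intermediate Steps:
u = 24 (u = 16 + 4*2 = 16 + 8 = 24)
c(B) = 6 + 5/B (c(B) = 6 - (-5)/B = 6 + 5/B)
t(d) = d²
O(z) = z + (-1 + (-24 + z)*(6 + 5/z))*(-24 + z)*(6 + 5/z) (O(z) = z + ((6 + 5/z)*(z - 1*24))*(-1 + (6 + 5/z)*(z - 1*24)) = z + ((6 + 5/z)*(z - 24))*(-1 + (6 + 5/z)*(z - 24)) = z + ((6 + 5/z)*(-24 + z))*(-1 + (6 + 5/z)*(-24 + z)) = z + ((-24 + z)*(6 + 5/z))*(-1 + (-24 + z)*(6 + 5/z)) = z + (-1 + (-24 + z)*(6 + 5/z))*(-24 + z)*(6 + 5/z))
(t(-3) + 182) + O(-22) = ((-3)² + 182) + (18020 - 1673*(-22) + 36*(-22)² + 14400/(-22)² + 33480/(-22)) = (9 + 182) + (18020 + 36806 + 36*484 + 14400*(1/484) + 33480*(-1/22)) = 191 + (18020 + 36806 + 17424 + 3600/121 - 16740/11) = 191 + 8561710/121 = 8584821/121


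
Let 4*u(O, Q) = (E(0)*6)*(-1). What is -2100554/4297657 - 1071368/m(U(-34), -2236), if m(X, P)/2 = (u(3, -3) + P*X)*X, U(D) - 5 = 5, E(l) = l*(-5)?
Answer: 35240427269/18479925100 ≈ 1.9070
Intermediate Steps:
E(l) = -5*l
u(O, Q) = 0 (u(O, Q) = ((-5*0*6)*(-1))/4 = ((0*6)*(-1))/4 = (0*(-1))/4 = (¼)*0 = 0)
U(D) = 10 (U(D) = 5 + 5 = 10)
m(X, P) = 2*P*X² (m(X, P) = 2*((0 + P*X)*X) = 2*((P*X)*X) = 2*(P*X²) = 2*P*X²)
-2100554/4297657 - 1071368/m(U(-34), -2236) = -2100554/4297657 - 1071368/(2*(-2236)*10²) = -2100554*1/4297657 - 1071368/(2*(-2236)*100) = -2100554/4297657 - 1071368/(-447200) = -2100554/4297657 - 1071368*(-1/447200) = -2100554/4297657 + 133921/55900 = 35240427269/18479925100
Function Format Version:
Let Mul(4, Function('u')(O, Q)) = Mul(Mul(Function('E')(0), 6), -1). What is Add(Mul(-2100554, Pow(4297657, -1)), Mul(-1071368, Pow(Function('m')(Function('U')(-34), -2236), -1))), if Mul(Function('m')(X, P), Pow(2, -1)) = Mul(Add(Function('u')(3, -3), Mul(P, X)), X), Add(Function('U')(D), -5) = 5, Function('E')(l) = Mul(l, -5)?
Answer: Rational(35240427269, 18479925100) ≈ 1.9070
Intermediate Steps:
Function('E')(l) = Mul(-5, l)
Function('u')(O, Q) = 0 (Function('u')(O, Q) = Mul(Rational(1, 4), Mul(Mul(Mul(-5, 0), 6), -1)) = Mul(Rational(1, 4), Mul(Mul(0, 6), -1)) = Mul(Rational(1, 4), Mul(0, -1)) = Mul(Rational(1, 4), 0) = 0)
Function('U')(D) = 10 (Function('U')(D) = Add(5, 5) = 10)
Function('m')(X, P) = Mul(2, P, Pow(X, 2)) (Function('m')(X, P) = Mul(2, Mul(Add(0, Mul(P, X)), X)) = Mul(2, Mul(Mul(P, X), X)) = Mul(2, Mul(P, Pow(X, 2))) = Mul(2, P, Pow(X, 2)))
Add(Mul(-2100554, Pow(4297657, -1)), Mul(-1071368, Pow(Function('m')(Function('U')(-34), -2236), -1))) = Add(Mul(-2100554, Pow(4297657, -1)), Mul(-1071368, Pow(Mul(2, -2236, Pow(10, 2)), -1))) = Add(Mul(-2100554, Rational(1, 4297657)), Mul(-1071368, Pow(Mul(2, -2236, 100), -1))) = Add(Rational(-2100554, 4297657), Mul(-1071368, Pow(-447200, -1))) = Add(Rational(-2100554, 4297657), Mul(-1071368, Rational(-1, 447200))) = Add(Rational(-2100554, 4297657), Rational(133921, 55900)) = Rational(35240427269, 18479925100)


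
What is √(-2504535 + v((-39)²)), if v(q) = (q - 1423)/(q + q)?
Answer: I*√3809397686/39 ≈ 1582.6*I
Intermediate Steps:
v(q) = (-1423 + q)/(2*q) (v(q) = (-1423 + q)/((2*q)) = (-1423 + q)*(1/(2*q)) = (-1423 + q)/(2*q))
√(-2504535 + v((-39)²)) = √(-2504535 + (-1423 + (-39)²)/(2*((-39)²))) = √(-2504535 + (½)*(-1423 + 1521)/1521) = √(-2504535 + (½)*(1/1521)*98) = √(-2504535 + 49/1521) = √(-3809397686/1521) = I*√3809397686/39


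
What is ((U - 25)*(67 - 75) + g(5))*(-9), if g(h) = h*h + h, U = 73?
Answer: 3186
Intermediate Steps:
g(h) = h + h**2 (g(h) = h**2 + h = h + h**2)
((U - 25)*(67 - 75) + g(5))*(-9) = ((73 - 25)*(67 - 75) + 5*(1 + 5))*(-9) = (48*(-8) + 5*6)*(-9) = (-384 + 30)*(-9) = -354*(-9) = 3186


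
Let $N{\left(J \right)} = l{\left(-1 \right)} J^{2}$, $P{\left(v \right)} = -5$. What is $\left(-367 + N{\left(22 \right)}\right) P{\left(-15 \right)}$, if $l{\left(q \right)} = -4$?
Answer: $11515$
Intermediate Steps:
$N{\left(J \right)} = - 4 J^{2}$
$\left(-367 + N{\left(22 \right)}\right) P{\left(-15 \right)} = \left(-367 - 4 \cdot 22^{2}\right) \left(-5\right) = \left(-367 - 1936\right) \left(-5\right) = \left(-2303\right) \left(-5\right) = 11515$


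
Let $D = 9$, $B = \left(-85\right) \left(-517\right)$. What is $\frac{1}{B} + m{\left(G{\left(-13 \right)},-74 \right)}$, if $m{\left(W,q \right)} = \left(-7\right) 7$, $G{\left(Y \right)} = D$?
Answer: $- \frac{2153304}{43945} \approx -49.0$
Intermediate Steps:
$B = 43945$
$G{\left(Y \right)} = 9$
$m{\left(W,q \right)} = -49$
$\frac{1}{B} + m{\left(G{\left(-13 \right)},-74 \right)} = \frac{1}{43945} - 49 = - \frac{2153304}{43945}$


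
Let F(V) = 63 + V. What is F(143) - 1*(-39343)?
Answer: 39549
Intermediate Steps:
F(143) - 1*(-39343) = (63 + 143) - 1*(-39343) = 206 + 39343 = 39549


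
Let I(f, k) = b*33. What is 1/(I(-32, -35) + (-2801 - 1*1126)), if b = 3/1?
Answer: -1/3828 ≈ -0.00026123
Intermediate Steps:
b = 3 (b = 3*1 = 3)
I(f, k) = 99 (I(f, k) = 3*33 = 99)
1/(I(-32, -35) + (-2801 - 1*1126)) = 1/(99 + (-2801 - 1*1126)) = 1/(99 + (-2801 - 1126)) = 1/(99 - 3927) = 1/(-3828) = -1/3828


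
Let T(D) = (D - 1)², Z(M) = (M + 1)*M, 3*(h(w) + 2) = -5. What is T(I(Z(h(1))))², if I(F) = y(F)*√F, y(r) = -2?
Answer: 142993/81 + 5776*√22/27 ≈ 2768.7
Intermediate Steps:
h(w) = -11/3 (h(w) = -2 + (⅓)*(-5) = -2 - 5/3 = -11/3)
Z(M) = M*(1 + M) (Z(M) = (1 + M)*M = M*(1 + M))
I(F) = -2*√F
T(D) = (-1 + D)²
T(I(Z(h(1))))² = ((-1 - 2*2*√22/3)²)² = ((-1 - 4*√22/3)²)² = (-1 - 4*√22/3)⁴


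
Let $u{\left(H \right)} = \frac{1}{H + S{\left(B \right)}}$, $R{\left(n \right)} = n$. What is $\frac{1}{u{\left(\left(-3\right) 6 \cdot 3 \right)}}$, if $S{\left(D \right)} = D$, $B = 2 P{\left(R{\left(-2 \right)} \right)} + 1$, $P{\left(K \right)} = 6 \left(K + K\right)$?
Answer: $-101$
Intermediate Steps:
$P{\left(K \right)} = 12 K$ ($P{\left(K \right)} = 6 \cdot 2 K = 12 K$)
$B = -47$ ($B = 2 \cdot 12 \left(-2\right) + 1 = 2 \left(-24\right) + 1 = -48 + 1 = -47$)
$u{\left(H \right)} = \frac{1}{-47 + H}$ ($u{\left(H \right)} = \frac{1}{H - 47} = \frac{1}{-47 + H}$)
$\frac{1}{u{\left(\left(-3\right) 6 \cdot 3 \right)}} = \frac{1}{\frac{1}{-47 + \left(-3\right) 6 \cdot 3}} = \frac{1}{\frac{1}{-47 - 54}} = \frac{1}{\frac{1}{-101}} = \frac{1}{- \frac{1}{101}} = -101$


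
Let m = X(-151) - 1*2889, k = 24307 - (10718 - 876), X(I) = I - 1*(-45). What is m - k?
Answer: -17460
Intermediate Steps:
X(I) = 45 + I (X(I) = I + 45 = 45 + I)
k = 14465 (k = 24307 - 1*9842 = 24307 - 9842 = 14465)
m = -2995 (m = (45 - 151) - 1*2889 = -106 - 2889 = -2995)
m - k = -2995 - 1*14465 = -2995 - 14465 = -17460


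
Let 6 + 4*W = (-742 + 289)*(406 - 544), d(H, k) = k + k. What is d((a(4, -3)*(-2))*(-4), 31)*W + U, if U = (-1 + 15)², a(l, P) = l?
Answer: 969070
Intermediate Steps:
d(H, k) = 2*k
U = 196 (U = 14² = 196)
W = 15627 (W = -3/2 + ((-742 + 289)*(406 - 544))/4 = -3/2 + (-453*(-138))/4 = -3/2 + (¼)*62514 = -3/2 + 31257/2 = 15627)
d((a(4, -3)*(-2))*(-4), 31)*W + U = (2*31)*15627 + 196 = 62*15627 + 196 = 968874 + 196 = 969070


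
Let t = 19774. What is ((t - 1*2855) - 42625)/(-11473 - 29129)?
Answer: 12853/20301 ≈ 0.63312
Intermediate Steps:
((t - 1*2855) - 42625)/(-11473 - 29129) = ((19774 - 1*2855) - 42625)/(-11473 - 29129) = ((19774 - 2855) - 42625)/(-40602) = (16919 - 42625)*(-1/40602) = -25706*(-1/40602) = 12853/20301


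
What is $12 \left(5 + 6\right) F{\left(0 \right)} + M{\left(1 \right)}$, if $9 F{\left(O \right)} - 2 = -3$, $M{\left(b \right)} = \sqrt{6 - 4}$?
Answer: $- \frac{44}{3} + \sqrt{2} \approx -13.252$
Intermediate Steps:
$M{\left(b \right)} = \sqrt{2}$
$F{\left(O \right)} = - \frac{1}{9}$ ($F{\left(O \right)} = \frac{2}{9} + \frac{1}{9} \left(-3\right) = \frac{2}{9} - \frac{1}{3} = - \frac{1}{9}$)
$12 \left(5 + 6\right) F{\left(0 \right)} + M{\left(1 \right)} = 12 \left(5 + 6\right) \left(- \frac{1}{9}\right) + \sqrt{2} = 12 \cdot 11 \left(- \frac{1}{9}\right) + \sqrt{2} = 12 \left(- \frac{11}{9}\right) + \sqrt{2} = - \frac{44}{3} + \sqrt{2}$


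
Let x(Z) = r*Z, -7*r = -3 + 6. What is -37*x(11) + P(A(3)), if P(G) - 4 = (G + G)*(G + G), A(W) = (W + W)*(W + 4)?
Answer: 50641/7 ≈ 7234.4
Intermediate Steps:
r = -3/7 (r = -(-3 + 6)/7 = -1/7*3 = -3/7 ≈ -0.42857)
x(Z) = -3*Z/7
A(W) = 2*W*(4 + W) (A(W) = (2*W)*(4 + W) = 2*W*(4 + W))
P(G) = 4 + 4*G**2 (P(G) = 4 + (G + G)*(G + G) = 4 + (2*G)*(2*G) = 4 + 4*G**2)
-37*x(11) + P(A(3)) = -(-111)*11/7 + (4 + 4*(2*3*(4 + 3))**2) = -37*(-33/7) + (4 + 4*(2*3*7)**2) = 1221/7 + (4 + 4*42**2) = 1221/7 + (4 + 4*1764) = 1221/7 + (4 + 7056) = 1221/7 + 7060 = 50641/7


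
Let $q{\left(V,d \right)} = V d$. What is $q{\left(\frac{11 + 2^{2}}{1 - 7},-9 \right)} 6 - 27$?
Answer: $108$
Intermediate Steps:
$q{\left(\frac{11 + 2^{2}}{1 - 7},-9 \right)} 6 - 27 = \frac{11 + 2^{2}}{1 - 7} \left(-9\right) 6 - 27 = \frac{11 + 4}{-6} \left(-9\right) 6 - 27 = 15 \left(- \frac{1}{6}\right) \left(-9\right) 6 - 27 = \left(- \frac{5}{2}\right) \left(-9\right) 6 - 27 = \frac{45}{2} \cdot 6 - 27 = 135 - 27 = 108$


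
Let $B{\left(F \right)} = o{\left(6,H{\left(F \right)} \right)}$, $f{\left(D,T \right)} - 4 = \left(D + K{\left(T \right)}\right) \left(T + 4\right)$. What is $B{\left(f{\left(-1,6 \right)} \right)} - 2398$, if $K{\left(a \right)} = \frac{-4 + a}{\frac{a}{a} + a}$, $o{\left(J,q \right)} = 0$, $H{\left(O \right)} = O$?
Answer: $-2398$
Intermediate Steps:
$K{\left(a \right)} = \frac{-4 + a}{1 + a}$
$f{\left(D,T \right)} = 4 + \left(4 + T\right) \left(D + \frac{-4 + T}{1 + T}\right)$ ($f{\left(D,T \right)} = 4 + \left(D + \frac{-4 + T}{1 + T}\right) \left(T + 4\right) = 4 + \left(D + \frac{-4 + T}{1 + T}\right) \left(4 + T\right) = 4 + \left(4 + T\right) \left(D + \frac{-4 + T}{1 + T}\right)$)
$B{\left(F \right)} = 0$
$B{\left(f{\left(-1,6 \right)} \right)} - 2398 = 0 - 2398 = -2398$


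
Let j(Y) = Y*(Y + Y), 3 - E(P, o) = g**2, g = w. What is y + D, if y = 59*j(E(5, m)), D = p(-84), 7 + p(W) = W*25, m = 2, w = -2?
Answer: -1989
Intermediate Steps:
g = -2
E(P, o) = -1 (E(P, o) = 3 - 1*(-2)**2 = 3 - 1*4 = 3 - 4 = -1)
p(W) = -7 + 25*W (p(W) = -7 + W*25 = -7 + 25*W)
j(Y) = 2*Y**2 (j(Y) = Y*(2*Y) = 2*Y**2)
D = -2107 (D = -7 + 25*(-84) = -7 - 2100 = -2107)
y = 118 (y = 59*(2*(-1)**2) = 59*(2*1) = 59*2 = 118)
y + D = 118 - 2107 = -1989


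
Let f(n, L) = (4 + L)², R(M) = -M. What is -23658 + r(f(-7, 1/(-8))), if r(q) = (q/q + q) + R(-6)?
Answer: -1512703/64 ≈ -23636.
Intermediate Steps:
r(q) = 7 + q (r(q) = (q/q + q) - 1*(-6) = (1 + q) + 6 = 7 + q)
-23658 + r(f(-7, 1/(-8))) = -23658 + (7 + (4 + 1/(-8))²) = -23658 + (7 + (4 - ⅛)²) = -23658 + (7 + (31/8)²) = -23658 + (7 + 961/64) = -23658 + 1409/64 = -1512703/64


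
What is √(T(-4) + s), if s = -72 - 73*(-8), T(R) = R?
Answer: 2*√127 ≈ 22.539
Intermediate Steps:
s = 512 (s = -72 + 584 = 512)
√(T(-4) + s) = √(-4 + 512) = √508 = 2*√127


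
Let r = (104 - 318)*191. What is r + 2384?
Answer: -38490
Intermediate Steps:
r = -40874 (r = -214*191 = -40874)
r + 2384 = -40874 + 2384 = -38490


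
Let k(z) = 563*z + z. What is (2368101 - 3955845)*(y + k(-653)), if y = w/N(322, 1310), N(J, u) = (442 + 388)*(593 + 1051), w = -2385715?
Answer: 6649262627915316/11371 ≈ 5.8476e+11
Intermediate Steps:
N(J, u) = 1364520 (N(J, u) = 830*1644 = 1364520)
k(z) = 564*z
y = -477143/272904 (y = -2385715/1364520 = -2385715*1/1364520 = -477143/272904 ≈ -1.7484)
(2368101 - 3955845)*(y + k(-653)) = (2368101 - 3955845)*(-477143/272904 + 564*(-653)) = -1587744*(-477143/272904 - 368292) = -1587744*(-100508837111/272904) = 6649262627915316/11371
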